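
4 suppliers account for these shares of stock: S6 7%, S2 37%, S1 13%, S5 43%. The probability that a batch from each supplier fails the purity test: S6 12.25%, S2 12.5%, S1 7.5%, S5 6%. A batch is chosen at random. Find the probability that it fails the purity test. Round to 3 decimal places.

Unnormalized posteriors (prior × likelihood):
  S6: 0.07 × 0.1225 = 0.008575
  S2: 0.37 × 0.125 = 0.04625
  S1: 0.13 × 0.075 = 0.00975
  S5: 0.43 × 0.06 = 0.0258
P(off-spec) = 0.008575 + 0.04625 + 0.00975 + 0.0258 = 0.090375 → 0.090.

0.090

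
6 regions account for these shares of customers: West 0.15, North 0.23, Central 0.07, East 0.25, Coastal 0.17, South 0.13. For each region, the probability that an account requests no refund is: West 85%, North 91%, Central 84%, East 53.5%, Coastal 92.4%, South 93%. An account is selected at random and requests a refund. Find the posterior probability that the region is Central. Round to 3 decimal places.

0.058

Taking complements, P(refund | each) = West 0.15, North 0.09, Central 0.16, East 0.465, Coastal 0.076, South 0.07.
By Bayes' rule, posterior ∝ prior × likelihood:
  West: 0.15 × 0.15 = 0.0225
  North: 0.23 × 0.09 = 0.0207
  Central: 0.07 × 0.16 = 0.0112
  East: 0.25 × 0.465 = 0.11625
  Coastal: 0.17 × 0.076 = 0.01292
  South: 0.13 × 0.07 = 0.0091
Normalizing constant = 0.19267.
P(Central | evidence) = 0.0112 / 0.19267 ≈ 0.058.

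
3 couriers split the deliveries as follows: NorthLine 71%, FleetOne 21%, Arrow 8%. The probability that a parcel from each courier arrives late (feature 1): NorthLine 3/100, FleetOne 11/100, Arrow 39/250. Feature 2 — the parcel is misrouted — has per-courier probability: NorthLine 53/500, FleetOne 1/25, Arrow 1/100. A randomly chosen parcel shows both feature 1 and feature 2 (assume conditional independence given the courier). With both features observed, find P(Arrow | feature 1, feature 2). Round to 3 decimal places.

0.038

Unnormalized posteriors (prior × likelihood):
  NorthLine: 0.71 × 0.03 × 0.106 = 0.0022578
  FleetOne: 0.21 × 0.11 × 0.04 = 0.000924
  Arrow: 0.08 × 0.156 × 0.01 = 0.0001248
Total = 0.0033066.
P(Arrow | evidence) = 0.0001248 / 0.0033066 ≈ 0.038.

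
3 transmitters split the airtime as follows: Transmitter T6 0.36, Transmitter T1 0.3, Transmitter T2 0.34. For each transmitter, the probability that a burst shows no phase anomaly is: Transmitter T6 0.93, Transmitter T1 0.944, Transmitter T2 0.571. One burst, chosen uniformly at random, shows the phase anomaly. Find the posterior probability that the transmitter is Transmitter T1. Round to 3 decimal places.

Taking complements, P(anomaly | each) = Transmitter T6 0.07, Transmitter T1 0.056, Transmitter T2 0.429.
By Bayes' rule, posterior ∝ prior × likelihood:
  Transmitter T6: 0.36 × 0.07 = 0.0252
  Transmitter T1: 0.3 × 0.056 = 0.0168
  Transmitter T2: 0.34 × 0.429 = 0.14586
Normalizing constant = 0.18786.
P(Transmitter T1 | evidence) = 0.0168 / 0.18786 ≈ 0.089.

0.089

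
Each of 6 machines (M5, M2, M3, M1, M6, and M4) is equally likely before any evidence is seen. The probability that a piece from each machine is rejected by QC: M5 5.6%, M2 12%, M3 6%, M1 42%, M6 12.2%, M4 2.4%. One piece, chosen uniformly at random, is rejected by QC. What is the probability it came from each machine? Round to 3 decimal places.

M5 0.070, M2 0.150, M3 0.075, M1 0.524, M6 0.152, M4 0.030

Since the prior is uniform, the posterior is proportional to the likelihood:
  M5: 0.056
  M2: 0.12
  M3: 0.06
  M1: 0.42
  M6: 0.122
  M4: 0.024
Sum = 0.802.
P(M5 | rejected) = 0.056/0.802 ≈ 0.070
P(M2 | rejected) = 0.12/0.802 ≈ 0.150
P(M3 | rejected) = 0.06/0.802 ≈ 0.075
P(M1 | rejected) = 0.42/0.802 ≈ 0.524
P(M6 | rejected) = 0.122/0.802 ≈ 0.152
P(M4 | rejected) = 0.024/0.802 ≈ 0.030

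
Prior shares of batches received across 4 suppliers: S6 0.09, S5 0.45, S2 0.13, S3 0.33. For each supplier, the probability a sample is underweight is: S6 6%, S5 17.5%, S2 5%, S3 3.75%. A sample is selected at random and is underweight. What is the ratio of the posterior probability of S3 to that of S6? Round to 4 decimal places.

By Bayes' rule, posterior ∝ prior × likelihood:
  S6: 0.09 × 0.06 = 0.0054
  S5: 0.45 × 0.175 = 0.07875
  S2: 0.13 × 0.05 = 0.0065
  S3: 0.33 × 0.0375 = 0.012375
Total = 0.103025.
The ratio is 0.012375 / 0.0054 (the normalizer cancels) = 2.2917.

2.2917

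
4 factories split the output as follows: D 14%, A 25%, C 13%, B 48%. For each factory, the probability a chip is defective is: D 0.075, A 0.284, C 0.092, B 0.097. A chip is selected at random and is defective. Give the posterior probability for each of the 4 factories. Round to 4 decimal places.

D 0.0750, A 0.5071, C 0.0854, B 0.3325

Prior × likelihood for each hypothesis:
  D: 0.14 × 0.075 = 0.0105
  A: 0.25 × 0.284 = 0.071
  C: 0.13 × 0.092 = 0.01196
  B: 0.48 × 0.097 = 0.04656
Normalizing constant = 0.14002.
P(D | defective) = 0.0105/0.14002 ≈ 0.0750
P(A | defective) = 0.071/0.14002 ≈ 0.5071
P(C | defective) = 0.01196/0.14002 ≈ 0.0854
P(B | defective) = 0.04656/0.14002 ≈ 0.3325
(Check: 0.0750+0.5071+0.0854+0.3325 = 1.0000.)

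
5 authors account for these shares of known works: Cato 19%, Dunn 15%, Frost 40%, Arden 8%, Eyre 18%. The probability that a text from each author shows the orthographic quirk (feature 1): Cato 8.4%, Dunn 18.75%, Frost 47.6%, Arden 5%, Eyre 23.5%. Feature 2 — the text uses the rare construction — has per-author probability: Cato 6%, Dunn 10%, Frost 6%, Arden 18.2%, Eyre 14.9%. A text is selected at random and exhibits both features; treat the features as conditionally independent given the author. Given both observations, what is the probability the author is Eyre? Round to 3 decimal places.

0.284

By Bayes' rule, posterior ∝ prior × likelihood:
  Cato: 0.19 × 0.084 × 0.06 = 0.0009576
  Dunn: 0.15 × 0.1875 × 0.1 = 0.0028125
  Frost: 0.4 × 0.476 × 0.06 = 0.011424
  Arden: 0.08 × 0.05 × 0.182 = 0.000728
  Eyre: 0.18 × 0.235 × 0.149 = 0.0063027
Sum = 0.0222248.
P(Eyre | evidence) = 0.0063027 / 0.0222248 ≈ 0.284.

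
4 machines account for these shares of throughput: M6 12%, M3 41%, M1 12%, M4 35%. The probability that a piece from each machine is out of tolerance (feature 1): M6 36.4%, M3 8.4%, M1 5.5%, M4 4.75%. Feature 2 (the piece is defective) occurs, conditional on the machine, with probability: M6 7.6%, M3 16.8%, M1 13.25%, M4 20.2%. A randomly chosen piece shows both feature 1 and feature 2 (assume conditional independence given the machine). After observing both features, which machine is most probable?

M3

Compute prior × likelihood for every hypothesis:
  M6: 0.12 × 0.364 × 0.076 = 0.00331968
  M3: 0.41 × 0.084 × 0.168 = 0.00578592
  M1: 0.12 × 0.055 × 0.1325 = 0.0008745
  M4: 0.35 × 0.0475 × 0.202 = 0.00335825
Total = 0.01333835.
Largest term belongs to M3, so M3 is most probable.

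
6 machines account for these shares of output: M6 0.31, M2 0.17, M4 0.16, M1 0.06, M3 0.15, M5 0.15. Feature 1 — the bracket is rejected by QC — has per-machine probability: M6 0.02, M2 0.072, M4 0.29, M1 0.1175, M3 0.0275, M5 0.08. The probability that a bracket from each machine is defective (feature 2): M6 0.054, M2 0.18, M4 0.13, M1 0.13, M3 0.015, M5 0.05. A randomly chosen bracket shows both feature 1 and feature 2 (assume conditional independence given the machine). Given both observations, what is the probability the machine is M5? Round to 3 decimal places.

0.059

Compute prior × likelihood for every hypothesis:
  M6: 0.31 × 0.02 × 0.054 = 0.0003348
  M2: 0.17 × 0.072 × 0.18 = 0.0022032
  M4: 0.16 × 0.29 × 0.13 = 0.006032
  M1: 0.06 × 0.1175 × 0.13 = 0.0009165
  M3: 0.15 × 0.0275 × 0.015 = 0.000061875
  M5: 0.15 × 0.08 × 0.05 = 0.0006
Normalizing constant = 0.010148375.
P(M5 | evidence) = 0.0006 / 0.010148375 ≈ 0.059.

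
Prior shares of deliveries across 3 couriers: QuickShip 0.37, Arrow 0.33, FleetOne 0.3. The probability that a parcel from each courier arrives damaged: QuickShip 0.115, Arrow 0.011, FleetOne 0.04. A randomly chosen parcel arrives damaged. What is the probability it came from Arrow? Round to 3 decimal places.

Prior × likelihood for each hypothesis:
  QuickShip: 0.37 × 0.115 = 0.04255
  Arrow: 0.33 × 0.011 = 0.00363
  FleetOne: 0.3 × 0.04 = 0.012
Normalizing constant = 0.05818.
P(Arrow | evidence) = 0.00363 / 0.05818 ≈ 0.062.

0.062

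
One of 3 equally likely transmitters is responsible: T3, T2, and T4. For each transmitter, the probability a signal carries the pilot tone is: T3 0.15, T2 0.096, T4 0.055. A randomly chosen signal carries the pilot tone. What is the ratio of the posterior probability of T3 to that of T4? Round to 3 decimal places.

2.727

Since the prior is uniform, the posterior is proportional to the likelihood:
  T3: 0.15
  T2: 0.096
  T4: 0.055
Sum = 0.301.
The ratio is 0.15 / 0.055 (the normalizer cancels) = 2.727.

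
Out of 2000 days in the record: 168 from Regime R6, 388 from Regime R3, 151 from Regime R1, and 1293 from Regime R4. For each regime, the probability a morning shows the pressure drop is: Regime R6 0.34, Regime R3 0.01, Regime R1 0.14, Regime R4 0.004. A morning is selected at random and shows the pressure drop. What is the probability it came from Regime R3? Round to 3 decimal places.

Unnormalized posteriors (prior × likelihood):
  Regime R6: 0.084 × 0.34 = 0.02856
  Regime R3: 0.194 × 0.01 = 0.00194
  Regime R1: 0.0755 × 0.14 = 0.01057
  Regime R4: 0.6465 × 0.004 = 0.002586
Total = 0.043656.
P(Regime R3 | evidence) = 0.00194 / 0.043656 ≈ 0.044.

0.044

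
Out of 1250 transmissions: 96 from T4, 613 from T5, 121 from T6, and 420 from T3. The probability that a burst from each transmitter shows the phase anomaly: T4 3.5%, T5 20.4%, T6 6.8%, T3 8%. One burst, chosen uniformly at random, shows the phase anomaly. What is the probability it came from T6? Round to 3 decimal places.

0.048

Compute prior × likelihood for every hypothesis:
  T4: 0.0768 × 0.035 = 0.002688
  T5: 0.4904 × 0.204 = 0.1000416
  T6: 0.0968 × 0.068 = 0.0065824
  T3: 0.336 × 0.08 = 0.02688
Normalizing constant = 0.136192.
P(T6 | evidence) = 0.0065824 / 0.136192 ≈ 0.048.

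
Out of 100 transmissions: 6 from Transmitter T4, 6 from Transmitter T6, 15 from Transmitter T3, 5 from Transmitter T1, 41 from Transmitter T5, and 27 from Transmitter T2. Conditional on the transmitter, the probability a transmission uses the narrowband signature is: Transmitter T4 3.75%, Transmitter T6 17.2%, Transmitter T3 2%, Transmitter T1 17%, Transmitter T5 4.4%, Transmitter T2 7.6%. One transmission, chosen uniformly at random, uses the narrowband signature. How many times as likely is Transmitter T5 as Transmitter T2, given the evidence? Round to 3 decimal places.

0.879

By Bayes' rule, posterior ∝ prior × likelihood:
  Transmitter T4: 0.06 × 0.0375 = 0.00225
  Transmitter T6: 0.06 × 0.172 = 0.01032
  Transmitter T3: 0.15 × 0.02 = 0.003
  Transmitter T1: 0.05 × 0.17 = 0.0085
  Transmitter T5: 0.41 × 0.044 = 0.01804
  Transmitter T2: 0.27 × 0.076 = 0.02052
Total = 0.06263.
The ratio is 0.01804 / 0.02052 (the normalizer cancels) = 0.879.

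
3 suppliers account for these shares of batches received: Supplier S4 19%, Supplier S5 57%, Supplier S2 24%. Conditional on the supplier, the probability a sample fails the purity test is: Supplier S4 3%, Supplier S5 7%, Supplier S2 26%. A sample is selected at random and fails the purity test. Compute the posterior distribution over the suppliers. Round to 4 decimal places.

Supplier S4 0.0528, Supplier S5 0.3694, Supplier S2 0.5778

Compute prior × likelihood for every hypothesis:
  Supplier S4: 0.19 × 0.03 = 0.0057
  Supplier S5: 0.57 × 0.07 = 0.0399
  Supplier S2: 0.24 × 0.26 = 0.0624
Normalizing constant = 0.108.
P(Supplier S4 | off-spec) = 0.0057/0.108 ≈ 0.0528
P(Supplier S5 | off-spec) = 0.0399/0.108 ≈ 0.3694
P(Supplier S2 | off-spec) = 0.0624/0.108 ≈ 0.5778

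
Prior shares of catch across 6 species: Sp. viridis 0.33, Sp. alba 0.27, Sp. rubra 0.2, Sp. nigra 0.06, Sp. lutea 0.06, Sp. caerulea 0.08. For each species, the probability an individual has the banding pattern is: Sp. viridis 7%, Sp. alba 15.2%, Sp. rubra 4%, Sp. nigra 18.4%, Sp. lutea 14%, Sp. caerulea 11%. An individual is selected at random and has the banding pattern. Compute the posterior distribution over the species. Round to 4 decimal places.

Unnormalized posteriors (prior × likelihood):
  Sp. viridis: 0.33 × 0.07 = 0.0231
  Sp. alba: 0.27 × 0.152 = 0.04104
  Sp. rubra: 0.2 × 0.04 = 0.008
  Sp. nigra: 0.06 × 0.184 = 0.01104
  Sp. lutea: 0.06 × 0.14 = 0.0084
  Sp. caerulea: 0.08 × 0.11 = 0.0088
Total = 0.10038.
P(Sp. viridis | banded) = 0.0231/0.10038 ≈ 0.2301
P(Sp. alba | banded) = 0.04104/0.10038 ≈ 0.4088
P(Sp. rubra | banded) = 0.008/0.10038 ≈ 0.0797
P(Sp. nigra | banded) = 0.01104/0.10038 ≈ 0.1100
P(Sp. lutea | banded) = 0.0084/0.10038 ≈ 0.0837
P(Sp. caerulea | banded) = 0.0088/0.10038 ≈ 0.0877

Sp. viridis 0.2301, Sp. alba 0.4088, Sp. rubra 0.0797, Sp. nigra 0.1100, Sp. lutea 0.0837, Sp. caerulea 0.0877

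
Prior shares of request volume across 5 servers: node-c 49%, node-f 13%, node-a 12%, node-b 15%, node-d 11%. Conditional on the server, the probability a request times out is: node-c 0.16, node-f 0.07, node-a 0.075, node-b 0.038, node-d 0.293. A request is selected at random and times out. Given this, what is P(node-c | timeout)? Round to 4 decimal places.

Compute prior × likelihood for every hypothesis:
  node-c: 0.49 × 0.16 = 0.0784
  node-f: 0.13 × 0.07 = 0.0091
  node-a: 0.12 × 0.075 = 0.009
  node-b: 0.15 × 0.038 = 0.0057
  node-d: 0.11 × 0.293 = 0.03223
Total = 0.13443.
P(node-c | evidence) = 0.0784 / 0.13443 ≈ 0.5832.

0.5832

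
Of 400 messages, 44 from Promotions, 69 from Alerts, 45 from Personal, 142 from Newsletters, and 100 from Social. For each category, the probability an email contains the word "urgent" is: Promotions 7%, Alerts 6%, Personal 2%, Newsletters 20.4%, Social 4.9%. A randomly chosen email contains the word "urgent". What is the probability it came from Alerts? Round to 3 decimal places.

0.099

Compute prior × likelihood for every hypothesis:
  Promotions: 0.11 × 0.07 = 0.0077
  Alerts: 0.1725 × 0.06 = 0.01035
  Personal: 0.1125 × 0.02 = 0.00225
  Newsletters: 0.355 × 0.204 = 0.07242
  Social: 0.25 × 0.049 = 0.01225
Normalizing constant = 0.10497.
P(Alerts | evidence) = 0.01035 / 0.10497 ≈ 0.099.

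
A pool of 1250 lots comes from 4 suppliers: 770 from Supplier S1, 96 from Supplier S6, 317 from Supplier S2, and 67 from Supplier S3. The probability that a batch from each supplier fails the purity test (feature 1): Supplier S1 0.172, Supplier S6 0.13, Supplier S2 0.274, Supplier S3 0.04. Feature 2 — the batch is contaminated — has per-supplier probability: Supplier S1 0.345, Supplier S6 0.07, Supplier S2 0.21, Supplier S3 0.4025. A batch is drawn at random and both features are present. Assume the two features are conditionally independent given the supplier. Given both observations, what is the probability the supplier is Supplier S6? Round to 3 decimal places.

By Bayes' rule, posterior ∝ prior × likelihood:
  Supplier S1: 0.616 × 0.172 × 0.345 = 0.03655344
  Supplier S6: 0.0768 × 0.13 × 0.07 = 0.00069888
  Supplier S2: 0.2536 × 0.274 × 0.21 = 0.014592144
  Supplier S3: 0.0536 × 0.04 × 0.4025 = 0.00086296
Total = 0.052707424.
P(Supplier S6 | evidence) = 0.00069888 / 0.052707424 ≈ 0.013.

0.013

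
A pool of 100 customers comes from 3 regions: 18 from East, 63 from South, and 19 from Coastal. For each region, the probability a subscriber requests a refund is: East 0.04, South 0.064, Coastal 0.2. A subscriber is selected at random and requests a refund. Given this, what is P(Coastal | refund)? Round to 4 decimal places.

0.4443

Compute prior × likelihood for every hypothesis:
  East: 0.18 × 0.04 = 0.0072
  South: 0.63 × 0.064 = 0.04032
  Coastal: 0.19 × 0.2 = 0.038
Sum = 0.08552.
P(Coastal | evidence) = 0.038 / 0.08552 ≈ 0.4443.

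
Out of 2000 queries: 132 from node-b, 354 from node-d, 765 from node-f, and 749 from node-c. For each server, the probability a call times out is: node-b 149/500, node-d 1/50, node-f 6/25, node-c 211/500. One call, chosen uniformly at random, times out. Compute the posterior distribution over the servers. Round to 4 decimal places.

Prior × likelihood for each hypothesis:
  node-b: 0.066 × 0.298 = 0.019668
  node-d: 0.177 × 0.02 = 0.00354
  node-f: 0.3825 × 0.24 = 0.0918
  node-c: 0.3745 × 0.422 = 0.158039
Total = 0.273047.
P(node-b | timeout) = 0.019668/0.273047 ≈ 0.0720
P(node-d | timeout) = 0.00354/0.273047 ≈ 0.0130
P(node-f | timeout) = 0.0918/0.273047 ≈ 0.3362
P(node-c | timeout) = 0.158039/0.273047 ≈ 0.5788
(Check: 0.0720+0.0130+0.3362+0.5788 = 1.0000.)

node-b 0.0720, node-d 0.0130, node-f 0.3362, node-c 0.5788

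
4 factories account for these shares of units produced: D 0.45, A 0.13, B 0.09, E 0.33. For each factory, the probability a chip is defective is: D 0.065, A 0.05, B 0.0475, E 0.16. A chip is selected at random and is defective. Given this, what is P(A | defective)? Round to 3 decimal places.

By Bayes' rule, posterior ∝ prior × likelihood:
  D: 0.45 × 0.065 = 0.02925
  A: 0.13 × 0.05 = 0.0065
  B: 0.09 × 0.0475 = 0.004275
  E: 0.33 × 0.16 = 0.0528
Sum = 0.092825.
P(A | evidence) = 0.0065 / 0.092825 ≈ 0.070.

0.070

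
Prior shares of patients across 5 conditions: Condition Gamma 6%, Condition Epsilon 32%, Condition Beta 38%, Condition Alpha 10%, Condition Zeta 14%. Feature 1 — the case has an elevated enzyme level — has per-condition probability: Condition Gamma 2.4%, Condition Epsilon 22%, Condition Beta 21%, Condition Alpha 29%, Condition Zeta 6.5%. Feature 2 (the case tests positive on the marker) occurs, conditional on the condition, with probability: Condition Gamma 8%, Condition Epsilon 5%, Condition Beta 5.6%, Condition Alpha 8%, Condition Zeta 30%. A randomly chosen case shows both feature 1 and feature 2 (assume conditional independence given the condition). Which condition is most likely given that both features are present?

Condition Beta

By Bayes' rule, posterior ∝ prior × likelihood:
  Condition Gamma: 0.06 × 0.024 × 0.08 = 0.0001152
  Condition Epsilon: 0.32 × 0.22 × 0.05 = 0.00352
  Condition Beta: 0.38 × 0.21 × 0.056 = 0.0044688
  Condition Alpha: 0.1 × 0.29 × 0.08 = 0.00232
  Condition Zeta: 0.14 × 0.065 × 0.3 = 0.00273
Sum = 0.013154.
Largest term belongs to Condition Beta, so Condition Beta is most probable.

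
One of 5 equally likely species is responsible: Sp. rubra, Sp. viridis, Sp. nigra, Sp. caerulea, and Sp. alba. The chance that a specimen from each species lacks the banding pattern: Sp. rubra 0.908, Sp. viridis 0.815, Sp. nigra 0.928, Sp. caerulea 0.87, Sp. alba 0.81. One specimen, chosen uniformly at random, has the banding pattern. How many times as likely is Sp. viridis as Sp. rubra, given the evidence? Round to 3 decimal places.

2.011

Taking complements, P(banded | each) = Sp. rubra 0.092, Sp. viridis 0.185, Sp. nigra 0.072, Sp. caerulea 0.13, Sp. alba 0.19.
Since the prior is uniform, the posterior is proportional to the likelihood:
  Sp. rubra: 0.092
  Sp. viridis: 0.185
  Sp. nigra: 0.072
  Sp. caerulea: 0.13
  Sp. alba: 0.19
Total = 0.669.
The ratio is 0.185 / 0.092 (the normalizer cancels) = 2.011.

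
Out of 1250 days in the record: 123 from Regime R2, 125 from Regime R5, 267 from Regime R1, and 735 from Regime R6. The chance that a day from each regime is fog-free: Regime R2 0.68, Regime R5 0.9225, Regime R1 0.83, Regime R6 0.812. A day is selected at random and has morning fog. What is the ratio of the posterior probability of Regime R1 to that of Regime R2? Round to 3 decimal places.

1.153

Taking complements, P(fog | each) = Regime R2 0.32, Regime R5 0.0775, Regime R1 0.17, Regime R6 0.188.
Prior × likelihood for each hypothesis:
  Regime R2: 0.0984 × 0.32 = 0.031488
  Regime R5: 0.1 × 0.0775 = 0.00775
  Regime R1: 0.2136 × 0.17 = 0.036312
  Regime R6: 0.588 × 0.188 = 0.110544
Normalizing constant = 0.186094.
The ratio is 0.036312 / 0.031488 (the normalizer cancels) = 1.153.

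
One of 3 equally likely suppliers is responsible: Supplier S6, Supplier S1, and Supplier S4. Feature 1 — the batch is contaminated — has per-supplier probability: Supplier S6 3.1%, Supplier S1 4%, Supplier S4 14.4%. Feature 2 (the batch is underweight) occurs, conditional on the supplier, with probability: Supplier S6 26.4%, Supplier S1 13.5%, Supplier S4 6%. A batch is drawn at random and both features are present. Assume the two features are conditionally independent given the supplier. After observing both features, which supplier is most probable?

Supplier S4

With a uniform prior (1/3 each), posterior ∝ likelihood:
  Supplier S6: 0.031 × 0.264 = 0.008184
  Supplier S1: 0.04 × 0.135 = 0.0054
  Supplier S4: 0.144 × 0.06 = 0.00864
Sum = 0.022224.
Largest term belongs to Supplier S4, so Supplier S4 is most probable.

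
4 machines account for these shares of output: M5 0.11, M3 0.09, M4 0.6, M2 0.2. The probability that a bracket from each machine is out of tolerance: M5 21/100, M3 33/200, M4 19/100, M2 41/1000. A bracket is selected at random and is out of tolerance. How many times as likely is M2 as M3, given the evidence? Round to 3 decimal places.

Compute prior × likelihood for every hypothesis:
  M5: 0.11 × 0.21 = 0.0231
  M3: 0.09 × 0.165 = 0.01485
  M4: 0.6 × 0.19 = 0.114
  M2: 0.2 × 0.041 = 0.0082
Normalizing constant = 0.16015.
The ratio is 0.0082 / 0.01485 (the normalizer cancels) = 0.552.

0.552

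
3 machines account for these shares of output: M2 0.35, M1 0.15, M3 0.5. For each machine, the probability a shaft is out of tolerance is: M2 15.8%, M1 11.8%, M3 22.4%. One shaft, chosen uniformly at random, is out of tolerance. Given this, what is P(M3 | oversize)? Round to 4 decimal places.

Compute prior × likelihood for every hypothesis:
  M2: 0.35 × 0.158 = 0.0553
  M1: 0.15 × 0.118 = 0.0177
  M3: 0.5 × 0.224 = 0.112
Sum = 0.185.
P(M3 | evidence) = 0.112 / 0.185 ≈ 0.6054.

0.6054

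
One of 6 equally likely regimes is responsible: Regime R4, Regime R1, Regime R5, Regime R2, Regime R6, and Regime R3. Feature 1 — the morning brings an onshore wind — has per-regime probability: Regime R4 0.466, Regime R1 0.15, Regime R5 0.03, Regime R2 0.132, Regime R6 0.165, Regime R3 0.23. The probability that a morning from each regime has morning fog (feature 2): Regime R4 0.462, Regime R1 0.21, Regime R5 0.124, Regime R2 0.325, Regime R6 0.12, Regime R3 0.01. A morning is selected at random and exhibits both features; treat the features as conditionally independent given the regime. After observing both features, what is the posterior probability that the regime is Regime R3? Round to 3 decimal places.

0.007

Since the prior is uniform, the posterior is proportional to the likelihood:
  Regime R4: 0.466 × 0.462 = 0.215292
  Regime R1: 0.15 × 0.21 = 0.0315
  Regime R5: 0.03 × 0.124 = 0.00372
  Regime R2: 0.132 × 0.325 = 0.0429
  Regime R6: 0.165 × 0.12 = 0.0198
  Regime R3: 0.23 × 0.01 = 0.0023
Sum = 0.315512.
P(Regime R3 | evidence) = 0.0023 / 0.315512 ≈ 0.007.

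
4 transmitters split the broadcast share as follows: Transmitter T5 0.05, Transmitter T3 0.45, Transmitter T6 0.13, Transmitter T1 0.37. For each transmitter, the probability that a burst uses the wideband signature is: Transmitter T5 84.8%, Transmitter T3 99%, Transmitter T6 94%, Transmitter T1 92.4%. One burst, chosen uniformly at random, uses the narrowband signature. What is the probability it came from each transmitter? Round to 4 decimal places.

Transmitter T5 0.1583, Transmitter T3 0.0937, Transmitter T6 0.1624, Transmitter T1 0.5856

Taking complements, P(narrowband | each) = Transmitter T5 0.152, Transmitter T3 0.01, Transmitter T6 0.06, Transmitter T1 0.076.
Prior × likelihood for each hypothesis:
  Transmitter T5: 0.05 × 0.152 = 0.0076
  Transmitter T3: 0.45 × 0.01 = 0.0045
  Transmitter T6: 0.13 × 0.06 = 0.0078
  Transmitter T1: 0.37 × 0.076 = 0.02812
Total = 0.04802.
P(Transmitter T5 | narrowband) = 0.0076/0.04802 ≈ 0.1583
P(Transmitter T3 | narrowband) = 0.0045/0.04802 ≈ 0.0937
P(Transmitter T6 | narrowband) = 0.0078/0.04802 ≈ 0.1624
P(Transmitter T1 | narrowband) = 0.02812/0.04802 ≈ 0.5856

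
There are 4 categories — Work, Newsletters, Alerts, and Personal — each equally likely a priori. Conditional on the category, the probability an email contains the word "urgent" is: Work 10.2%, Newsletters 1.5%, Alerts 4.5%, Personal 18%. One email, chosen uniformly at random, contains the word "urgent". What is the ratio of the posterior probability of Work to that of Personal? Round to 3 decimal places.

0.567

With a uniform prior (1/4 each), posterior ∝ likelihood:
  Work: 0.102
  Newsletters: 0.015
  Alerts: 0.045
  Personal: 0.18
Total = 0.342.
The ratio is 0.102 / 0.18 (the normalizer cancels) = 0.567.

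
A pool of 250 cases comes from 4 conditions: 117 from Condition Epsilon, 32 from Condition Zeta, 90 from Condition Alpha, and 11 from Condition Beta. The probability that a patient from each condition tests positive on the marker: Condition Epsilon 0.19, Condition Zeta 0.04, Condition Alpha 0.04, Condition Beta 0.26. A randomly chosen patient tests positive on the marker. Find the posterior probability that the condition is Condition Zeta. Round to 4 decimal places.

Unnormalized posteriors (prior × likelihood):
  Condition Epsilon: 0.468 × 0.19 = 0.08892
  Condition Zeta: 0.128 × 0.04 = 0.00512
  Condition Alpha: 0.36 × 0.04 = 0.0144
  Condition Beta: 0.044 × 0.26 = 0.01144
Total = 0.11988.
P(Condition Zeta | evidence) = 0.00512 / 0.11988 ≈ 0.0427.

0.0427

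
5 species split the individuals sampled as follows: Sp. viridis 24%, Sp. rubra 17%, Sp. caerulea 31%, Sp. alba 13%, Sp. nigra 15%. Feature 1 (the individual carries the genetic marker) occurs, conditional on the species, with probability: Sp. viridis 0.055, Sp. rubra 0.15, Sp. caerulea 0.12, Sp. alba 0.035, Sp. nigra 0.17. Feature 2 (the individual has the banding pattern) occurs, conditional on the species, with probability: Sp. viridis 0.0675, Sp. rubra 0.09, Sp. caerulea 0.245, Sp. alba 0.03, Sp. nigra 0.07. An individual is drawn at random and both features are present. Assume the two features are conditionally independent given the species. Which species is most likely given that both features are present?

Sp. caerulea

Compute prior × likelihood for every hypothesis:
  Sp. viridis: 0.24 × 0.055 × 0.0675 = 0.000891
  Sp. rubra: 0.17 × 0.15 × 0.09 = 0.002295
  Sp. caerulea: 0.31 × 0.12 × 0.245 = 0.009114
  Sp. alba: 0.13 × 0.035 × 0.03 = 0.0001365
  Sp. nigra: 0.15 × 0.17 × 0.07 = 0.001785
Total = 0.0142215.
Largest term belongs to Sp. caerulea, so Sp. caerulea is most probable.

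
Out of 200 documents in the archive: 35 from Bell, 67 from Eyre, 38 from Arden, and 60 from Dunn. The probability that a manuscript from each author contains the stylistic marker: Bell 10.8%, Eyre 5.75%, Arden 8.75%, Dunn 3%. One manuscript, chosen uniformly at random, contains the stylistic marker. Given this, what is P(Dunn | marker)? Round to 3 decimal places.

0.141

By Bayes' rule, posterior ∝ prior × likelihood:
  Bell: 0.175 × 0.108 = 0.0189
  Eyre: 0.335 × 0.0575 = 0.0192625
  Arden: 0.19 × 0.0875 = 0.016625
  Dunn: 0.3 × 0.03 = 0.009
Sum = 0.0637875.
P(Dunn | evidence) = 0.009 / 0.0637875 ≈ 0.141.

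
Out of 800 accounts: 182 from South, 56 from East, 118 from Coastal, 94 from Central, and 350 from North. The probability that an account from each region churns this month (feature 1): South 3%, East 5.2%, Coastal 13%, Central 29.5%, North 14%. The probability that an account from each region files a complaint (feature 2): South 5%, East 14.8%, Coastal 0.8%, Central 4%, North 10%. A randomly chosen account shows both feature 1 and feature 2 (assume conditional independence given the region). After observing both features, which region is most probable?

By Bayes' rule, posterior ∝ prior × likelihood:
  South: 0.2275 × 0.03 × 0.05 = 0.00034125
  East: 0.07 × 0.052 × 0.148 = 0.00053872
  Coastal: 0.1475 × 0.13 × 0.008 = 0.0001534
  Central: 0.1175 × 0.295 × 0.04 = 0.0013865
  North: 0.4375 × 0.14 × 0.1 = 0.006125
Normalizing constant = 0.00854487.
Largest term belongs to North, so North is most probable.

North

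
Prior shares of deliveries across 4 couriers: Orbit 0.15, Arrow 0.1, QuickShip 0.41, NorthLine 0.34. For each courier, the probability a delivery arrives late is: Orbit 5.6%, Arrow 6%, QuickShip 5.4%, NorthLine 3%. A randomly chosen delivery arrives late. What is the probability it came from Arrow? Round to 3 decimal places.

Unnormalized posteriors (prior × likelihood):
  Orbit: 0.15 × 0.056 = 0.0084
  Arrow: 0.1 × 0.06 = 0.006
  QuickShip: 0.41 × 0.054 = 0.02214
  NorthLine: 0.34 × 0.03 = 0.0102
Normalizing constant = 0.04674.
P(Arrow | evidence) = 0.006 / 0.04674 ≈ 0.128.

0.128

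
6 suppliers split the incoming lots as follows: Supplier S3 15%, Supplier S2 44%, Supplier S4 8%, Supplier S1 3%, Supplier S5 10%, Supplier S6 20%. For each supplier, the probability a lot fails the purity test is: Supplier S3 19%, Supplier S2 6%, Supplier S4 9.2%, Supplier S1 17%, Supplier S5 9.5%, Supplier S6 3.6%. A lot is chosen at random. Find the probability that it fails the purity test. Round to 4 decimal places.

0.0841

Prior × likelihood for each hypothesis:
  Supplier S3: 0.15 × 0.19 = 0.0285
  Supplier S2: 0.44 × 0.06 = 0.0264
  Supplier S4: 0.08 × 0.092 = 0.00736
  Supplier S1: 0.03 × 0.17 = 0.0051
  Supplier S5: 0.1 × 0.095 = 0.0095
  Supplier S6: 0.2 × 0.036 = 0.0072
P(off-spec) = 0.0285 + 0.0264 + 0.00736 + 0.0051 + 0.0095 + 0.0072 = 0.08406 → 0.0841.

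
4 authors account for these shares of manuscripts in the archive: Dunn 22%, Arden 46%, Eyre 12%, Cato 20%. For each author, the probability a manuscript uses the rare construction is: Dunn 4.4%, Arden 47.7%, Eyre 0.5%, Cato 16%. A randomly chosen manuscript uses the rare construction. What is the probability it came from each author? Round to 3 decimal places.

Dunn 0.037, Arden 0.838, Eyre 0.002, Cato 0.122

Unnormalized posteriors (prior × likelihood):
  Dunn: 0.22 × 0.044 = 0.00968
  Arden: 0.46 × 0.477 = 0.21942
  Eyre: 0.12 × 0.005 = 0.0006
  Cato: 0.2 × 0.16 = 0.032
Total = 0.2617.
P(Dunn | rare-form) = 0.00968/0.2617 ≈ 0.037
P(Arden | rare-form) = 0.21942/0.2617 ≈ 0.838
P(Eyre | rare-form) = 0.0006/0.2617 ≈ 0.002
P(Cato | rare-form) = 0.032/0.2617 ≈ 0.122
(Check: 0.037+0.838+0.002+0.122 = 0.999.)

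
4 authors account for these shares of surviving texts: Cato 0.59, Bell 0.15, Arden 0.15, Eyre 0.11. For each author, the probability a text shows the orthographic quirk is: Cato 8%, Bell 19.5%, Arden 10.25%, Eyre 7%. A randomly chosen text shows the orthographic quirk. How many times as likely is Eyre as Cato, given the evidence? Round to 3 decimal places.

0.163

Unnormalized posteriors (prior × likelihood):
  Cato: 0.59 × 0.08 = 0.0472
  Bell: 0.15 × 0.195 = 0.02925
  Arden: 0.15 × 0.1025 = 0.015375
  Eyre: 0.11 × 0.07 = 0.0077
Sum = 0.099525.
The ratio is 0.0077 / 0.0472 (the normalizer cancels) = 0.163.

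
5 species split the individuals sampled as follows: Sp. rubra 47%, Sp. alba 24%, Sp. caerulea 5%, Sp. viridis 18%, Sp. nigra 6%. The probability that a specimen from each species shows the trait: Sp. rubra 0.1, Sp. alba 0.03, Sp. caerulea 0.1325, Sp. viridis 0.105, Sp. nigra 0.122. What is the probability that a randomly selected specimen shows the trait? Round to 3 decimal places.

By Bayes' rule, posterior ∝ prior × likelihood:
  Sp. rubra: 0.47 × 0.1 = 0.047
  Sp. alba: 0.24 × 0.03 = 0.0072
  Sp. caerulea: 0.05 × 0.1325 = 0.006625
  Sp. viridis: 0.18 × 0.105 = 0.0189
  Sp. nigra: 0.06 × 0.122 = 0.00732
P(trait) = 0.047 + 0.0072 + 0.006625 + 0.0189 + 0.00732 = 0.087045 → 0.087.

0.087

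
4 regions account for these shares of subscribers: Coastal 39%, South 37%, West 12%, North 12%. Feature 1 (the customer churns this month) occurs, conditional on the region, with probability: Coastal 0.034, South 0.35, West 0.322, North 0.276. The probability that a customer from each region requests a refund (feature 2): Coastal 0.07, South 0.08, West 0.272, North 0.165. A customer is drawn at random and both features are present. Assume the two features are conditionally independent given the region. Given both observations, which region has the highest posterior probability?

By Bayes' rule, posterior ∝ prior × likelihood:
  Coastal: 0.39 × 0.034 × 0.07 = 0.0009282
  South: 0.37 × 0.35 × 0.08 = 0.01036
  West: 0.12 × 0.322 × 0.272 = 0.01051008
  North: 0.12 × 0.276 × 0.165 = 0.0054648
Sum = 0.02726308.
Largest term belongs to West, so West is most probable.

West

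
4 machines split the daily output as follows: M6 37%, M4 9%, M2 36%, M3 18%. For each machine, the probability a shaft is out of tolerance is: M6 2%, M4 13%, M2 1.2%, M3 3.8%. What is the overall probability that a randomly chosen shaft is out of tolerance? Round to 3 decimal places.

Compute prior × likelihood for every hypothesis:
  M6: 0.37 × 0.02 = 0.0074
  M4: 0.09 × 0.13 = 0.0117
  M2: 0.36 × 0.012 = 0.00432
  M3: 0.18 × 0.038 = 0.00684
P(oversize) = 0.0074 + 0.0117 + 0.00432 + 0.00684 = 0.03026 → 0.030.

0.030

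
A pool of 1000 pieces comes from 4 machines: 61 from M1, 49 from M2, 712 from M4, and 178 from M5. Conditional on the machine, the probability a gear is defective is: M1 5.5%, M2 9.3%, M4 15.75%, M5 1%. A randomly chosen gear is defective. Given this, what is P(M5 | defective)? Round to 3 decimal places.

0.015

By Bayes' rule, posterior ∝ prior × likelihood:
  M1: 0.061 × 0.055 = 0.003355
  M2: 0.049 × 0.093 = 0.004557
  M4: 0.712 × 0.1575 = 0.11214
  M5: 0.178 × 0.01 = 0.00178
Normalizing constant = 0.121832.
P(M5 | evidence) = 0.00178 / 0.121832 ≈ 0.015.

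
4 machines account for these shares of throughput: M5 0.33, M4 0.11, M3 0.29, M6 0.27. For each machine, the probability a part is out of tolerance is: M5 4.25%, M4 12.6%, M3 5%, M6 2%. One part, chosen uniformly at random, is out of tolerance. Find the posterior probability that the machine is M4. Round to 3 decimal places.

Prior × likelihood for each hypothesis:
  M5: 0.33 × 0.0425 = 0.014025
  M4: 0.11 × 0.126 = 0.01386
  M3: 0.29 × 0.05 = 0.0145
  M6: 0.27 × 0.02 = 0.0054
Total = 0.047785.
P(M4 | evidence) = 0.01386 / 0.047785 ≈ 0.290.

0.290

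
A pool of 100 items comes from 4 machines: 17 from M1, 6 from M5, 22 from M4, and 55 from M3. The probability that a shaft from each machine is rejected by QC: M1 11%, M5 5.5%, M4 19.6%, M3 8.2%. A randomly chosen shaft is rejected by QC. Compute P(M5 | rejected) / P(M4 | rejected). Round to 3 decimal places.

0.077

By Bayes' rule, posterior ∝ prior × likelihood:
  M1: 0.17 × 0.11 = 0.0187
  M5: 0.06 × 0.055 = 0.0033
  M4: 0.22 × 0.196 = 0.04312
  M3: 0.55 × 0.082 = 0.0451
Total = 0.11022.
The ratio is 0.0033 / 0.04312 (the normalizer cancels) = 0.077.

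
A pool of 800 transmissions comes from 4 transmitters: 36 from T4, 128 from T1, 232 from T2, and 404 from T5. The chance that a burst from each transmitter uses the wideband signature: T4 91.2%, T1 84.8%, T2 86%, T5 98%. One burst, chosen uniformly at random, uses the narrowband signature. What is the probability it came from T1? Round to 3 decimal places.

Taking complements, P(narrowband | each) = T4 0.088, T1 0.152, T2 0.14, T5 0.02.
Prior × likelihood for each hypothesis:
  T4: 0.045 × 0.088 = 0.00396
  T1: 0.16 × 0.152 = 0.02432
  T2: 0.29 × 0.14 = 0.0406
  T5: 0.505 × 0.02 = 0.0101
Sum = 0.07898.
P(T1 | evidence) = 0.02432 / 0.07898 ≈ 0.308.

0.308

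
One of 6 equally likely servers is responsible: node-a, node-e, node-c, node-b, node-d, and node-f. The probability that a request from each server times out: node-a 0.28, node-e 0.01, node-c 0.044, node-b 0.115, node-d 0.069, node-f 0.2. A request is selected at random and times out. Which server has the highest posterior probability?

Since the prior is uniform, the posterior is proportional to the likelihood:
  node-a: 0.28
  node-e: 0.01
  node-c: 0.044
  node-b: 0.115
  node-d: 0.069
  node-f: 0.2
Total = 0.718.
Largest term belongs to node-a, so node-a is most probable.

node-a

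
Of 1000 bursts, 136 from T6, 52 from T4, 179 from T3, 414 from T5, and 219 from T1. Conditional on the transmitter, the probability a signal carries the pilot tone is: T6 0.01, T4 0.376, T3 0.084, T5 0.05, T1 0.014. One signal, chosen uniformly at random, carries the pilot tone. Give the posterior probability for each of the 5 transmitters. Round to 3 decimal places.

By Bayes' rule, posterior ∝ prior × likelihood:
  T6: 0.136 × 0.01 = 0.00136
  T4: 0.052 × 0.376 = 0.019552
  T3: 0.179 × 0.084 = 0.015036
  T5: 0.414 × 0.05 = 0.0207
  T1: 0.219 × 0.014 = 0.003066
Normalizing constant = 0.059714.
P(T6 | pilot) = 0.00136/0.059714 ≈ 0.023
P(T4 | pilot) = 0.019552/0.059714 ≈ 0.327
P(T3 | pilot) = 0.015036/0.059714 ≈ 0.252
P(T5 | pilot) = 0.0207/0.059714 ≈ 0.347
P(T1 | pilot) = 0.003066/0.059714 ≈ 0.051

T6 0.023, T4 0.327, T3 0.252, T5 0.347, T1 0.051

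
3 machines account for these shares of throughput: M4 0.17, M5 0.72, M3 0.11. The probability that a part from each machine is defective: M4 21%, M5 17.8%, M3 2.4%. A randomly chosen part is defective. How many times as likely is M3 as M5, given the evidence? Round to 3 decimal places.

0.021

Unnormalized posteriors (prior × likelihood):
  M4: 0.17 × 0.21 = 0.0357
  M5: 0.72 × 0.178 = 0.12816
  M3: 0.11 × 0.024 = 0.00264
Sum = 0.1665.
The ratio is 0.00264 / 0.12816 (the normalizer cancels) = 0.021.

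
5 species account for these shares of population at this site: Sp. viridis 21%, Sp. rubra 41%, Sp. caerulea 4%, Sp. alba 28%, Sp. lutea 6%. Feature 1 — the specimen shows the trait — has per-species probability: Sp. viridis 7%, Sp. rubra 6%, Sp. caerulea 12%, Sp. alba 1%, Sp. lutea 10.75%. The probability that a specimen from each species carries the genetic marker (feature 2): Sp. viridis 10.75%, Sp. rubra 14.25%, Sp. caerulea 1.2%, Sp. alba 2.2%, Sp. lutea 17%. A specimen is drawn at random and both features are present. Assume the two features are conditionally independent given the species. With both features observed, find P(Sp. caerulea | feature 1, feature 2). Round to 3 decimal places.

0.009

Prior × likelihood for each hypothesis:
  Sp. viridis: 0.21 × 0.07 × 0.1075 = 0.00158025
  Sp. rubra: 0.41 × 0.06 × 0.1425 = 0.0035055
  Sp. caerulea: 0.04 × 0.12 × 0.012 = 0.0000576
  Sp. alba: 0.28 × 0.01 × 0.022 = 0.0000616
  Sp. lutea: 0.06 × 0.1075 × 0.17 = 0.0010965
Total = 0.00630145.
P(Sp. caerulea | evidence) = 0.0000576 / 0.00630145 ≈ 0.009.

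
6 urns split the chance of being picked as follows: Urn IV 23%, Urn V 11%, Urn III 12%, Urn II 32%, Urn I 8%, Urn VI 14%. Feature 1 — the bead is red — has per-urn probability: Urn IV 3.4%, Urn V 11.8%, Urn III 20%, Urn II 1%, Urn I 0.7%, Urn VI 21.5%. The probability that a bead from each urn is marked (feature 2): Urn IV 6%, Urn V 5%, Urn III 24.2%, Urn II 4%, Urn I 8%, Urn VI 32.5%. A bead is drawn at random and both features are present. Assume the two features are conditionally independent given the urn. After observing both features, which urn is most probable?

Urn VI

By Bayes' rule, posterior ∝ prior × likelihood:
  Urn IV: 0.23 × 0.034 × 0.06 = 0.0004692
  Urn V: 0.11 × 0.118 × 0.05 = 0.000649
  Urn III: 0.12 × 0.2 × 0.242 = 0.005808
  Urn II: 0.32 × 0.01 × 0.04 = 0.000128
  Urn I: 0.08 × 0.007 × 0.08 = 0.0000448
  Urn VI: 0.14 × 0.215 × 0.325 = 0.0097825
Sum = 0.0168815.
Largest term belongs to Urn VI, so Urn VI is most probable.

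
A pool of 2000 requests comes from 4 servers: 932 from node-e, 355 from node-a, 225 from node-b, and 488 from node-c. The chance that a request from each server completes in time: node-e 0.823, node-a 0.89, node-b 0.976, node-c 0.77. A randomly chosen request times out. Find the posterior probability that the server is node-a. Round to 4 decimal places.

0.1214

Taking complements, P(timeout | each) = node-e 0.177, node-a 0.11, node-b 0.024, node-c 0.23.
Prior × likelihood for each hypothesis:
  node-e: 0.466 × 0.177 = 0.082482
  node-a: 0.1775 × 0.11 = 0.019525
  node-b: 0.1125 × 0.024 = 0.0027
  node-c: 0.244 × 0.23 = 0.05612
Sum = 0.160827.
P(node-a | evidence) = 0.019525 / 0.160827 ≈ 0.1214.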